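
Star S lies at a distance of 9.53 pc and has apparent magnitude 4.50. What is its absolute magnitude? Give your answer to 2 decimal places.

4.60

M = m − 5 log₁₀(d/10 pc) = 4.50 − 5 log₁₀(9.53/10)
  = 4.50 − 5 × -0.021 = 4.50 − -0.10 = 4.60.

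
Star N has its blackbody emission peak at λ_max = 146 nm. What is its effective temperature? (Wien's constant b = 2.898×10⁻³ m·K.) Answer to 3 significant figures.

1.98×10^4 K

T = b/λ_max = 2.898×10⁻³ / (146×10⁻⁹) = 1.985×10^4 K.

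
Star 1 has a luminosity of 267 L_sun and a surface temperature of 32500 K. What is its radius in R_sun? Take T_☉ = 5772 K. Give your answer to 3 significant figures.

0.515 R_sun

R/R_☉ = √(L/L_☉) / (T/T_☉)² = √(267) / (5.631)²
       = 16.34 / 31.70 = 0.5154.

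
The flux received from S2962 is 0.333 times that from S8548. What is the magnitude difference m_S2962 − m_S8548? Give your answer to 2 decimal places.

1.19

m_S2962 − m_S8548 = −2.5 log₁₀(F_S2962/F_S8548) = −2.5 log₁₀(0.333) = −2.5 × (-0.478) = 1.194.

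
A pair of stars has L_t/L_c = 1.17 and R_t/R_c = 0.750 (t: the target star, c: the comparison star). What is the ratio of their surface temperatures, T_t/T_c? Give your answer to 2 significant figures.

L ∝ R²T⁴ gives T ∝ (L/R²)^(1/4), so
T_t/T_c = (1.17 / 0.750²)^(1/4) = (2.080)^(1/4) = 1.201.

1.2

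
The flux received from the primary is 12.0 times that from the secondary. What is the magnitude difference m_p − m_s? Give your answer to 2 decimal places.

m_p − m_s = −2.5 log₁₀(F_p/F_s) = −2.5 log₁₀(12.0) = −2.5 × (1.079) = -2.698.

-2.70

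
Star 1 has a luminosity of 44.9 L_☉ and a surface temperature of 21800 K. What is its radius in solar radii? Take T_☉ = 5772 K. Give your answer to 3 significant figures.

0.470 solar radii

R/R_☉ = √(L/L_☉) / (T/T_☉)² = √(44.9) / (3.777)²
       = 6.701 / 14.26 = 0.4697.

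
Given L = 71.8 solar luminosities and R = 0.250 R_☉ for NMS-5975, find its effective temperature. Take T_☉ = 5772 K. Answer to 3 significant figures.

T/T_☉ = (L/L_☉)^(1/4) / (R/R_☉)^(1/2)
T = 5772 × (71.8)^(1/4) / √(0.250) = 5772 × 2.911 / 0.5000 = 3.360×10^4 K.

3.36×10^4 K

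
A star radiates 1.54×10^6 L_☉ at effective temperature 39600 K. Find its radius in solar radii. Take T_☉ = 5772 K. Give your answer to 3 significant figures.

26.4 solar radii

R/R_☉ = √(L/L_☉) / (T/T_☉)² = √(1.54×10^6) / (6.861)²
       = 1241 / 47.07 = 26.36.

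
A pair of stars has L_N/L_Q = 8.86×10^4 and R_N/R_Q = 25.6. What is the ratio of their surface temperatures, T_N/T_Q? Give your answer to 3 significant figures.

L ∝ R²T⁴ gives T ∝ (L/R²)^(1/4), so
T_N/T_Q = (8.86×10^4 / 25.6²)^(1/4) = (135.2)^(1/4) = 3.410.

3.41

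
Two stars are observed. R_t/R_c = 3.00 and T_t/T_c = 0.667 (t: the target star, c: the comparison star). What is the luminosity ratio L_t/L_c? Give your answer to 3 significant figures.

From the Stefan–Boltzmann law, L ∝ R²T⁴, so
L_t/L_c = (R_t/R_c)² (T_t/T_c)⁴ = (3.00)² × (0.667)⁴ = 9.000 × 0.1979 = 1.781.

1.78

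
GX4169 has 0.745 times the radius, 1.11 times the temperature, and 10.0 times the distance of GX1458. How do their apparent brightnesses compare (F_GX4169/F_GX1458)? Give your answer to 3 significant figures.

0.00843

L_GX4169/L_GX1458 = (R_GX4169/R_GX1458)²(T_GX4169/T_GX1458)⁴ = (0.745)² × (1.11)⁴ = 0.8426.
F_GX4169/F_GX1458 = (L_GX4169/L_GX1458)/(d_GX4169/d_GX1458)² = 0.8426 / (10.0)² = 0.008426.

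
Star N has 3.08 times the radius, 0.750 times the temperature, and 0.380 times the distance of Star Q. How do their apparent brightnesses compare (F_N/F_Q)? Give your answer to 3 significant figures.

L_N/L_Q = (R_N/R_Q)²(T_N/T_Q)⁴ = (3.08)² × (0.750)⁴ = 3.002.
F_N/F_Q = (L_N/L_Q)/(d_N/d_Q)² = 3.002 / (0.380)² = 20.79.

20.8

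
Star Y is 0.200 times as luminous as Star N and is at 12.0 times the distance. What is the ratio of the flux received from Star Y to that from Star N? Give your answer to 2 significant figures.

0.0014

F = L/(4πd²), so F_Y/F_N = (L_Y/L_N) / (d_Y/d_N)²
= 0.200 / (12.0)² = 0.200 / 144.0 = 0.001389.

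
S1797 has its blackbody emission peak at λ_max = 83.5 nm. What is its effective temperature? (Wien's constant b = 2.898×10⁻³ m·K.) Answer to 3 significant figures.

3.47×10^4 K

T = b/λ_max = 2.898×10⁻³ / (83.5×10⁻⁹) = 3.471×10^4 K.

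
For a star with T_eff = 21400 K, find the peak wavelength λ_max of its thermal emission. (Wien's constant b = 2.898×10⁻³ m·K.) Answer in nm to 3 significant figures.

λ_max = b/T = 2.898×10⁻³ / 21400 = 1.35×10^-7 m = 135.4 nm.

135 nm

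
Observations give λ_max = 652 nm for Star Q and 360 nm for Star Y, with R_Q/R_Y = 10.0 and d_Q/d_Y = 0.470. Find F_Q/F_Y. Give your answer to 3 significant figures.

Wien's law: T_Q/T_Y = λ_Y/λ_Q = 360/652 = 0.5521.
L_Q/L_Y = (R_Q/R_Y)²(T_Q/T_Y)⁴ = (10.0)²(0.5521)⁴ = 9.294.
F_Q/F_Y = (L_Q/L_Y)/(d_Q/d_Y)² = 9.294/(0.470)² = 42.07.

42.1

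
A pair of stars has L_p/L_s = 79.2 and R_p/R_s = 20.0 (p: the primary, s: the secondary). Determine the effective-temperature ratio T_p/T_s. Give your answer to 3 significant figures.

L ∝ R²T⁴ gives T ∝ (L/R²)^(1/4), so
T_p/T_s = (79.2 / 20.0²)^(1/4) = (0.1980)^(1/4) = 0.6671.

0.667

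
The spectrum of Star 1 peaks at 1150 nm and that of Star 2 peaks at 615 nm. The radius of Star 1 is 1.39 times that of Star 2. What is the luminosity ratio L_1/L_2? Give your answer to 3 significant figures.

0.158

Wien's law gives T ∝ 1/λ_max, so T_1/T_2 = λ_2/λ_1 = 615/1150 = 0.5348.
Then L ∝ R²T⁴ gives L_1/L_2 = (1.39)² × (0.5348)⁴ = 1.932 × 0.08179 = 0.1580.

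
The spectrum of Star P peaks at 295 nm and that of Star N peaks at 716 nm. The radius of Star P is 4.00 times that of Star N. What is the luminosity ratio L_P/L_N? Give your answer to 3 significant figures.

555

Wien's law gives T ∝ 1/λ_max, so T_P/T_N = λ_N/λ_P = 716/295 = 2.427.
Then L ∝ R²T⁴ gives L_P/L_N = (4.00)² × (2.427)⁴ = 16.00 × 34.70 = 555.2.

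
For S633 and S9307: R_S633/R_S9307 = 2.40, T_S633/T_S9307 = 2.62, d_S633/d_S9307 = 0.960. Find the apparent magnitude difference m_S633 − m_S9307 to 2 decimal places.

-6.17

L_S633/L_S9307 = (2.40)²(2.62)⁴ = 271.4.
F_S633/F_S9307 = (L_S633/L_S9307)/(d_S633/d_S9307)² = 271.4/0.9216 = 294.5.
m_S633 − m_S9307 = −2.5 log₁₀(294.5) = -6.17.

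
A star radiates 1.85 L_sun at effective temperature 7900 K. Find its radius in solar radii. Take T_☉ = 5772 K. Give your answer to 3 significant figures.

0.726 solar radii

R/R_☉ = √(L/L_☉) / (T/T_☉)² = √(1.85) / (1.369)²
       = 1.360 / 1.873 = 0.7261.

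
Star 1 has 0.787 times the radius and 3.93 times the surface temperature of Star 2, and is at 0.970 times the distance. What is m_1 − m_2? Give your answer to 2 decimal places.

-5.49

L_1/L_2 = (0.787)²(3.93)⁴ = 147.7.
F_1/F_2 = (L_1/L_2)/(d_1/d_2)² = 147.7/0.9409 = 157.0.
m_1 − m_2 = −2.5 log₁₀(157.0) = -5.49.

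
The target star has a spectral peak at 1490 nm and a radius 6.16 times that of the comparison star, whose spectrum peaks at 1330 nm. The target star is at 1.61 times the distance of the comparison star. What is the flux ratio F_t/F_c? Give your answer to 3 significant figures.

Wien's law: T_t/T_c = λ_c/λ_t = 1330/1490 = 0.8926.
L_t/L_c = (R_t/R_c)²(T_t/T_c)⁴ = (6.16)²(0.8926)⁴ = 24.09.
F_t/F_c = (L_t/L_c)/(d_t/d_c)² = 24.09/(1.61)² = 9.293.

9.29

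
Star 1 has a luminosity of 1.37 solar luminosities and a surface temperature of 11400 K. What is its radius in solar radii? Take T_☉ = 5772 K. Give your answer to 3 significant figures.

0.300 solar radii

R/R_☉ = √(L/L_☉) / (T/T_☉)² = √(1.37) / (1.975)²
       = 1.170 / 3.901 = 0.3001.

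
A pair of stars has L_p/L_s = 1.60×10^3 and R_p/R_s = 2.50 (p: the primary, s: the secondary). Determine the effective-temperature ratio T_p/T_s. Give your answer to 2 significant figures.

4.0

L ∝ R²T⁴ gives T ∝ (L/R²)^(1/4), so
T_p/T_s = (1.60×10^3 / 2.50²)^(1/4) = (256.0)^(1/4) = 4.000.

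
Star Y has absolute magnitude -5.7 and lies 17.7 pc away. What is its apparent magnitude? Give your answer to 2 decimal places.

m = M + 5 log₁₀(d/10 pc) = -5.7 + 5 log₁₀(17.7/10)
  = -5.7 + 5 × 0.248 = -5.7 + 1.24 = -4.46.

-4.46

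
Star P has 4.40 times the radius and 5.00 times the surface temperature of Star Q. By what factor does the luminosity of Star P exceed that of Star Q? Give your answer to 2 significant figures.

1.2×10^4

From the Stefan–Boltzmann law, L ∝ R²T⁴, so
L_P/L_Q = (R_P/R_Q)² (T_P/T_Q)⁴ = (4.40)² × (5.00)⁴ = 19.36 × 625.0 = 1.210×10^4.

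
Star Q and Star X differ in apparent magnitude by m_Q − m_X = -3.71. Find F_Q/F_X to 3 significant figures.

30.5

F_Q/F_X = 10^(−(m_Q − m_X)/2.5) = 10^(3.71/2.5) = 10^1.484 = 30.48.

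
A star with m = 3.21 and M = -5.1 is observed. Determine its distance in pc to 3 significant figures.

m − M = 5 log₁₀(d/10 pc)
3.21 − (-5.1) = 8.31 = 5 log₁₀(d/10)
d = 10 × 10^(8.31/5) = 10 × 10^1.662 = 459.2 pc.

459 pc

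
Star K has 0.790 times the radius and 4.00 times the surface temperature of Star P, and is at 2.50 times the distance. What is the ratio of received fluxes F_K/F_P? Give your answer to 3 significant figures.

L_K/L_P = (R_K/R_P)²(T_K/T_P)⁴ = (0.790)² × (4.00)⁴ = 159.8.
F_K/F_P = (L_K/L_P)/(d_K/d_P)² = 159.8 / (2.50)² = 25.56.

25.6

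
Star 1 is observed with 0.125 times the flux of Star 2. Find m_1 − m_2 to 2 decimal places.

2.26

m_1 − m_2 = −2.5 log₁₀(F_1/F_2) = −2.5 log₁₀(0.125) = −2.5 × (-0.903) = 2.258.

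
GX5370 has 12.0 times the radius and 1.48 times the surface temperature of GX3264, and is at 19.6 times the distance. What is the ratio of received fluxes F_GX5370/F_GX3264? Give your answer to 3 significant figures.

L_GX5370/L_GX3264 = (R_GX5370/R_GX3264)²(T_GX5370/T_GX3264)⁴ = (12.0)² × (1.48)⁴ = 690.9.
F_GX5370/F_GX3264 = (L_GX5370/L_GX3264)/(d_GX5370/d_GX3264)² = 690.9 / (19.6)² = 1.798.

1.80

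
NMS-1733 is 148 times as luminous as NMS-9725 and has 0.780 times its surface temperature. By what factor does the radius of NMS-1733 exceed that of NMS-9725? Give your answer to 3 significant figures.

20.0

L ∝ R²T⁴ gives R ∝ √L / T², so
R_NMS-1733/R_NMS-9725 = √(148) / (0.780)² = 12.17 / 0.6084 = 20.00.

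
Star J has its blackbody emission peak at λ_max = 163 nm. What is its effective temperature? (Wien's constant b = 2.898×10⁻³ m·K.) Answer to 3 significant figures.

T = b/λ_max = 2.898×10⁻³ / (163×10⁻⁹) = 1.778×10^4 K.

1.78×10^4 K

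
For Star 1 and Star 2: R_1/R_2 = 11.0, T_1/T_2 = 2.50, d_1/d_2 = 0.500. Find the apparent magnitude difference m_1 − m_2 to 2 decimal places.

L_1/L_2 = (11.0)²(2.50)⁴ = 4727.
F_1/F_2 = (L_1/L_2)/(d_1/d_2)² = 4727/0.2500 = 1.891×10^4.
m_1 − m_2 = −2.5 log₁₀(1.891×10^4) = -10.69.

-10.69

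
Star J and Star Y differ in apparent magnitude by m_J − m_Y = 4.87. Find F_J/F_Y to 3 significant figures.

F_J/F_Y = 10^(−(m_J − m_Y)/2.5) = 10^(-4.87/2.5) = 10^-1.948 = 0.01127.

0.0113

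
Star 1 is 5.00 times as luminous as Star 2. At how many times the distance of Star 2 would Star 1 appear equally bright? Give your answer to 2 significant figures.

Equal flux requires L_1/d_1² = L_2/d_2², so d_1/d_2 = √(L_1/L_2)
= √(5.00) = 2.236.

2.2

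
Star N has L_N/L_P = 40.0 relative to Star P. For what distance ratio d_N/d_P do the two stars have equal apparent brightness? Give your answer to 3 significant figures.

Equal flux requires L_N/d_N² = L_P/d_P², so d_N/d_P = √(L_N/L_P)
= √(40.0) = 6.325.

6.32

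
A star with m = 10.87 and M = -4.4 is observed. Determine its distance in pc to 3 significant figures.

m − M = 5 log₁₀(d/10 pc)
10.87 − (-4.4) = 15.27 = 5 log₁₀(d/10)
d = 10 × 10^(15.27/5) = 10 × 10^3.054 = 1.132×10^4 pc.

1.13×10^4 pc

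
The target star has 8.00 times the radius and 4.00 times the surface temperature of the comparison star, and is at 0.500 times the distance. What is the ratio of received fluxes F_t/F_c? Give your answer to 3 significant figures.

L_t/L_c = (R_t/R_c)²(T_t/T_c)⁴ = (8.00)² × (4.00)⁴ = 1.638×10^4.
F_t/F_c = (L_t/L_c)/(d_t/d_c)² = 1.638×10^4 / (0.500)² = 6.554×10^4.

6.55×10^4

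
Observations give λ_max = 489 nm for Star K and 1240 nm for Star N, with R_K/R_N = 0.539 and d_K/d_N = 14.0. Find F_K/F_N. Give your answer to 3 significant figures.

0.0613

Wien's law: T_K/T_N = λ_N/λ_K = 1240/489 = 2.536.
L_K/L_N = (R_K/R_N)²(T_K/T_N)⁴ = (0.539)²(2.536)⁴ = 12.01.
F_K/F_N = (L_K/L_N)/(d_K/d_N)² = 12.01/(14.0)² = 0.06129.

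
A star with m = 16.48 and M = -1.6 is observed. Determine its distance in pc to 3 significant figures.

m − M = 5 log₁₀(d/10 pc)
16.48 − (-1.6) = 18.08 = 5 log₁₀(d/10)
d = 10 × 10^(18.08/5) = 10 × 10^3.616 = 4.130×10^4 pc.

4.13×10^4 pc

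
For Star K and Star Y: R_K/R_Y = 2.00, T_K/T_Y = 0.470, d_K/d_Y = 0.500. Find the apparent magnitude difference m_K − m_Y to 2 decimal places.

L_K/L_Y = (2.00)²(0.470)⁴ = 0.1952.
F_K/F_Y = (L_K/L_Y)/(d_K/d_Y)² = 0.1952/0.2500 = 0.7807.
m_K − m_Y = −2.5 log₁₀(0.7807) = 0.27.

0.27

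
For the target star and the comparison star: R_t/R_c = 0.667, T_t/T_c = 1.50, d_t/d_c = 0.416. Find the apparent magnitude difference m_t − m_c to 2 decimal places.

-2.79

L_t/L_c = (0.667)²(1.50)⁴ = 2.252.
F_t/F_c = (L_t/L_c)/(d_t/d_c)² = 2.252/0.1731 = 13.01.
m_t − m_c = −2.5 log₁₀(13.01) = -2.79.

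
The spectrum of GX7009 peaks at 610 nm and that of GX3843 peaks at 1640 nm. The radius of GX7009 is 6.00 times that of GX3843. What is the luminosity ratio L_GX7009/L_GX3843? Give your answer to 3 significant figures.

1.88×10^3

Wien's law gives T ∝ 1/λ_max, so T_GX7009/T_GX3843 = λ_GX3843/λ_GX7009 = 1640/610 = 2.689.
Then L ∝ R²T⁴ gives L_GX7009/L_GX3843 = (6.00)² × (2.689)⁴ = 36.00 × 52.25 = 1881.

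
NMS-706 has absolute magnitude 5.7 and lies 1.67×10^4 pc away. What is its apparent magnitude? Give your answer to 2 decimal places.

m = M + 5 log₁₀(d/10 pc) = 5.7 + 5 log₁₀(1.67×10^4/10)
  = 5.7 + 5 × 3.223 = 5.7 + 16.11 = 21.81.

21.81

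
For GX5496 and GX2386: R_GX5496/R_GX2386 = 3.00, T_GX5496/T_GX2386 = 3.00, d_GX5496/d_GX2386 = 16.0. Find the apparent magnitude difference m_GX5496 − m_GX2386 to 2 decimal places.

L_GX5496/L_GX2386 = (3.00)²(3.00)⁴ = 729.0.
F_GX5496/F_GX2386 = (L_GX5496/L_GX2386)/(d_GX5496/d_GX2386)² = 729.0/256.0 = 2.848.
m_GX5496 − m_GX2386 = −2.5 log₁₀(2.848) = -1.14.

-1.14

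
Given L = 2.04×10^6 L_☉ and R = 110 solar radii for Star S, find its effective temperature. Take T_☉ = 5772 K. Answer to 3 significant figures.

2.08×10^4 K

T/T_☉ = (L/L_☉)^(1/4) / (R/R_☉)^(1/2)
T = 5772 × (2.04×10^6)^(1/4) / √(110) = 5772 × 37.79 / 10.49 = 2.080×10^4 K.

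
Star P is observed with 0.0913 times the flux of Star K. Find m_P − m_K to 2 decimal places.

2.60

m_P − m_K = −2.5 log₁₀(F_P/F_K) = −2.5 log₁₀(0.0913) = −2.5 × (-1.040) = 2.599.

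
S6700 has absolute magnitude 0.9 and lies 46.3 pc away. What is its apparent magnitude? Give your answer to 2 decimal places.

m = M + 5 log₁₀(d/10 pc) = 0.9 + 5 log₁₀(46.3/10)
  = 0.9 + 5 × 0.666 = 0.9 + 3.33 = 4.23.

4.23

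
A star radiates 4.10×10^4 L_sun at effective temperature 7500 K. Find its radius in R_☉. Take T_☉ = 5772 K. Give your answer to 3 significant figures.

120 R_☉

R/R_☉ = √(L/L_☉) / (T/T_☉)² = √(4.10×10^4) / (1.299)²
       = 202.5 / 1.688 = 119.9.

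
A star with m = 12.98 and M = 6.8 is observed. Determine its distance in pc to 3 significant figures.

m − M = 5 log₁₀(d/10 pc)
12.98 − (6.8) = 6.18 = 5 log₁₀(d/10)
d = 10 × 10^(6.18/5) = 10 × 10^1.236 = 172.2 pc.

172 pc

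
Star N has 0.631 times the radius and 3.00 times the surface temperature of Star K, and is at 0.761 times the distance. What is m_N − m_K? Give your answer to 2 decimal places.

L_N/L_K = (0.631)²(3.00)⁴ = 32.25.
F_N/F_K = (L_N/L_K)/(d_N/d_K)² = 32.25/0.5791 = 55.69.
m_N − m_K = −2.5 log₁₀(55.69) = -4.36.

-4.36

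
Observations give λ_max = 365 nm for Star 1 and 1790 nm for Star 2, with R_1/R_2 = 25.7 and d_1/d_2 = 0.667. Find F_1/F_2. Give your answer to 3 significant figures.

Wien's law: T_1/T_2 = λ_2/λ_1 = 1790/365 = 4.904.
L_1/L_2 = (R_1/R_2)²(T_1/T_2)⁴ = (25.7)²(4.904)⁴ = 3.820×10^5.
F_1/F_2 = (L_1/L_2)/(d_1/d_2)² = 3.820×10^5/(0.667)² = 8.587×10^5.

8.59×10^5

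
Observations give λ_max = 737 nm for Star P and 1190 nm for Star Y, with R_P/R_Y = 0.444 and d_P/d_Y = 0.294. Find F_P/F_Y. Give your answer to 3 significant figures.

15.5

Wien's law: T_P/T_Y = λ_Y/λ_P = 1190/737 = 1.615.
L_P/L_Y = (R_P/R_Y)²(T_P/T_Y)⁴ = (0.444)²(1.615)⁴ = 1.340.
F_P/F_Y = (L_P/L_Y)/(d_P/d_Y)² = 1.340/(0.294)² = 15.50.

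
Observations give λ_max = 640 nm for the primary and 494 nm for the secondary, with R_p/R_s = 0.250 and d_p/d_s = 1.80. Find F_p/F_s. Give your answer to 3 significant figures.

Wien's law: T_p/T_s = λ_s/λ_p = 494/640 = 0.7719.
L_p/L_s = (R_p/R_s)²(T_p/T_s)⁴ = (0.250)²(0.7719)⁴ = 0.02219.
F_p/F_s = (L_p/L_s)/(d_p/d_s)² = 0.02219/(1.80)² = 0.006847.

0.00685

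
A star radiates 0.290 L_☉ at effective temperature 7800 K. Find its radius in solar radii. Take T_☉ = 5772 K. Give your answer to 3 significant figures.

R/R_☉ = √(L/L_☉) / (T/T_☉)² = √(0.290) / (1.351)²
       = 0.5385 / 1.826 = 0.2949.

0.295 solar radii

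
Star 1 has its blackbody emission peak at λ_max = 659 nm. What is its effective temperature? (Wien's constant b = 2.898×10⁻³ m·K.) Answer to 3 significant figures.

T = b/λ_max = 2.898×10⁻³ / (659×10⁻⁹) = 4398 K.

4.40×10^3 K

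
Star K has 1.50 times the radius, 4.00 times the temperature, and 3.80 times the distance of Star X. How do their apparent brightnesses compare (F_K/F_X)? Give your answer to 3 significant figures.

L_K/L_X = (R_K/R_X)²(T_K/T_X)⁴ = (1.50)² × (4.00)⁴ = 576.0.
F_K/F_X = (L_K/L_X)/(d_K/d_X)² = 576.0 / (3.80)² = 39.89.

39.9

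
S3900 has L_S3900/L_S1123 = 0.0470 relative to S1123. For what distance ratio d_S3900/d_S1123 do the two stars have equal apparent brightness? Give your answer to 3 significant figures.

0.217

Equal flux requires L_S3900/d_S3900² = L_S1123/d_S1123², so d_S3900/d_S1123 = √(L_S3900/L_S1123)
= √(0.0470) = 0.2168.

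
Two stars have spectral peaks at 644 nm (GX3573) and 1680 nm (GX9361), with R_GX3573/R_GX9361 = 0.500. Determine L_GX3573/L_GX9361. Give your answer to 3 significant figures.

11.6

Wien's law gives T ∝ 1/λ_max, so T_GX3573/T_GX9361 = λ_GX9361/λ_GX3573 = 1680/644 = 2.609.
Then L ∝ R²T⁴ gives L_GX3573/L_GX9361 = (0.500)² × (2.609)⁴ = 0.2500 × 46.31 = 11.58.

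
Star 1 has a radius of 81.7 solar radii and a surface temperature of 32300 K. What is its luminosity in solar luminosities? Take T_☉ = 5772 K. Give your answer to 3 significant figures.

L/L_☉ = (R/R_☉)² (T/T_☉)⁴ = (81.7)² × (32300/5772)⁴
       = 6675 × (5.596)⁴ = 6675 × 980.6 = 6.546×10^6.

6.55×10^6 solar luminosities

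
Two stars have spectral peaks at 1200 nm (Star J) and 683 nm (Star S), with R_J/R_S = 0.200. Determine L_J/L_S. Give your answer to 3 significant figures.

Wien's law gives T ∝ 1/λ_max, so T_J/T_S = λ_S/λ_J = 683/1200 = 0.5692.
Then L ∝ R²T⁴ gives L_J/L_S = (0.200)² × (0.5692)⁴ = 0.04000 × 0.1049 = 0.004198.

0.00420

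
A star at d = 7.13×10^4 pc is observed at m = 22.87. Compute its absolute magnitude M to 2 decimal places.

3.60

M = m − 5 log₁₀(d/10 pc) = 22.87 − 5 log₁₀(7.13×10^4/10)
  = 22.87 − 5 × 3.853 = 22.87 − 19.27 = 3.60.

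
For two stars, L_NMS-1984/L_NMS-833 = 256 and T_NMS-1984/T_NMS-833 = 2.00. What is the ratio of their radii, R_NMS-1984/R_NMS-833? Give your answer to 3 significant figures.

L ∝ R²T⁴ gives R ∝ √L / T², so
R_NMS-1984/R_NMS-833 = √(256) / (2.00)² = 16.00 / 4.000 = 4.000.

4.00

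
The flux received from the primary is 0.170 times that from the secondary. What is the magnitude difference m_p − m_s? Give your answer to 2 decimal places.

m_p − m_s = −2.5 log₁₀(F_p/F_s) = −2.5 log₁₀(0.170) = −2.5 × (-0.770) = 1.924.

1.92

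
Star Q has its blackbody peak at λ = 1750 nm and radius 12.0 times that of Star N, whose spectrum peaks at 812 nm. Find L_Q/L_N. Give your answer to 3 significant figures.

6.67

Wien's law gives T ∝ 1/λ_max, so T_Q/T_N = λ_N/λ_Q = 812/1750 = 0.4640.
Then L ∝ R²T⁴ gives L_Q/L_N = (12.0)² × (0.4640)⁴ = 144.0 × 0.04635 = 6.675.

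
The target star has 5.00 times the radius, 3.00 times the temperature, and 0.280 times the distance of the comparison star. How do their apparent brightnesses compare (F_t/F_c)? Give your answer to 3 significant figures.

2.58×10^4

L_t/L_c = (R_t/R_c)²(T_t/T_c)⁴ = (5.00)² × (3.00)⁴ = 2025.
F_t/F_c = (L_t/L_c)/(d_t/d_c)² = 2025 / (0.280)² = 2.583×10^4.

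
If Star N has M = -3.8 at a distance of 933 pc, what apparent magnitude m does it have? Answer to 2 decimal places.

m = M + 5 log₁₀(d/10 pc) = -3.8 + 5 log₁₀(933/10)
  = -3.8 + 5 × 1.970 = -3.8 + 9.85 = 6.05.

6.05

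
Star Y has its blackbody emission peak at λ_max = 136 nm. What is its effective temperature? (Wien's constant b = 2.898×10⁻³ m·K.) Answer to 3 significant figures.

2.13×10^4 K

T = b/λ_max = 2.898×10⁻³ / (136×10⁻⁹) = 2.131×10^4 K.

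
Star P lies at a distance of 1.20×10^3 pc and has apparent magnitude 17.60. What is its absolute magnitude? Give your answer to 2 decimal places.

M = m − 5 log₁₀(d/10 pc) = 17.60 − 5 log₁₀(1.20×10^3/10)
  = 17.60 − 5 × 2.079 = 17.60 − 10.40 = 7.20.

7.20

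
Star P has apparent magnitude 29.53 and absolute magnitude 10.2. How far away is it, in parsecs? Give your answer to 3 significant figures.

7.35×10^4 pc

m − M = 5 log₁₀(d/10 pc)
29.53 − (10.2) = 19.33 = 5 log₁₀(d/10)
d = 10 × 10^(19.33/5) = 10 × 10^3.866 = 7.345×10^4 pc.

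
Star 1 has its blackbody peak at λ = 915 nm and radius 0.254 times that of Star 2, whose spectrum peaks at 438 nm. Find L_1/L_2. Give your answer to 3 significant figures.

0.00339

Wien's law gives T ∝ 1/λ_max, so T_1/T_2 = λ_2/λ_1 = 438/915 = 0.4787.
Then L ∝ R²T⁴ gives L_1/L_2 = (0.254)² × (0.4787)⁴ = 0.06452 × 0.05251 = 0.003388.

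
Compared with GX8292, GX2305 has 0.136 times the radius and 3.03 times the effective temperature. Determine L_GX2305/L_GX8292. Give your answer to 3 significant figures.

From the Stefan–Boltzmann law, L ∝ R²T⁴, so
L_GX2305/L_GX8292 = (R_GX2305/R_GX8292)² (T_GX2305/T_GX8292)⁴ = (0.136)² × (3.03)⁴ = 0.01850 × 84.29 = 1.559.

1.56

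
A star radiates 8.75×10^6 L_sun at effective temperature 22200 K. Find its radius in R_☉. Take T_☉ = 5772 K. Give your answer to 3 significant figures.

R/R_☉ = √(L/L_☉) / (T/T_☉)² = √(8.75×10^6) / (3.846)²
       = 2958 / 14.79 = 200.0.

200 R_☉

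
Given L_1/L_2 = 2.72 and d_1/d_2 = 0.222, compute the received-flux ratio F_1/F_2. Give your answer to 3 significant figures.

55.2

F = L/(4πd²), so F_1/F_2 = (L_1/L_2) / (d_1/d_2)²
= 2.72 / (0.222)² = 2.72 / 0.04928 = 55.19.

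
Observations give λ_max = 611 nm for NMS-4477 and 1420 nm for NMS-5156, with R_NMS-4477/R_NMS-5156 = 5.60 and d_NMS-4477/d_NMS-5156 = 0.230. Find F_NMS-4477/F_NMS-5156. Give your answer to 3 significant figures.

Wien's law: T_NMS-4477/T_NMS-5156 = λ_NMS-5156/λ_NMS-4477 = 1420/611 = 2.324.
L_NMS-4477/L_NMS-5156 = (R_NMS-4477/R_NMS-5156)²(T_NMS-4477/T_NMS-5156)⁴ = (5.60)²(2.324)⁴ = 914.9.
F_NMS-4477/F_NMS-5156 = (L_NMS-4477/L_NMS-5156)/(d_NMS-4477/d_NMS-5156)² = 914.9/(0.230)² = 1.729×10^4.

1.73×10^4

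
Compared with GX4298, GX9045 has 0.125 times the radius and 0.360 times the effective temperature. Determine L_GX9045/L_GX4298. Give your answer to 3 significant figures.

From the Stefan–Boltzmann law, L ∝ R²T⁴, so
L_GX9045/L_GX4298 = (R_GX9045/R_GX4298)² (T_GX9045/T_GX4298)⁴ = (0.125)² × (0.360)⁴ = 0.01562 × 0.01680 = 2.624×10^-4.

2.62×10^-4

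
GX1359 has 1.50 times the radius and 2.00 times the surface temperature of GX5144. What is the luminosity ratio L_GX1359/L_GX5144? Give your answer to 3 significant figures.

36.0

From the Stefan–Boltzmann law, L ∝ R²T⁴, so
L_GX1359/L_GX5144 = (R_GX1359/R_GX5144)² (T_GX1359/T_GX5144)⁴ = (1.50)² × (2.00)⁴ = 2.250 × 16.00 = 36.00.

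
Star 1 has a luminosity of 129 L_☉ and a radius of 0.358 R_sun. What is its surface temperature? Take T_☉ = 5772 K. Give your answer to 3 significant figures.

3.25×10^4 K

T/T_☉ = (L/L_☉)^(1/4) / (R/R_☉)^(1/2)
T = 5772 × (129)^(1/4) / √(0.358) = 5772 × 3.370 / 0.5983 = 3.251×10^4 K.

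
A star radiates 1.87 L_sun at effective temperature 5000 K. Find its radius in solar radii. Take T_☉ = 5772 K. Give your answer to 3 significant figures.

R/R_☉ = √(L/L_☉) / (T/T_☉)² = √(1.87) / (0.8663)²
       = 1.367 / 0.7504 = 1.822.

1.82 solar radii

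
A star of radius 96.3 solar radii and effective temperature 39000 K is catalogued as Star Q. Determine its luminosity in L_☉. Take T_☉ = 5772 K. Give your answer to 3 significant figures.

L/L_☉ = (R/R_☉)² (T/T_☉)⁴ = (96.3)² × (39000/5772)⁴
       = 9274 × (6.757)⁴ = 9274 × 2084 = 1.933×10^7.

1.93×10^7 L_☉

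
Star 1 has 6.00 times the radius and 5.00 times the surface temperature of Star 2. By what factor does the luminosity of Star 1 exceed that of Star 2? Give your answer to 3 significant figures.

From the Stefan–Boltzmann law, L ∝ R²T⁴, so
L_1/L_2 = (R_1/R_2)² (T_1/T_2)⁴ = (6.00)² × (5.00)⁴ = 36.00 × 625.0 = 2.250×10^4.

2.25×10^4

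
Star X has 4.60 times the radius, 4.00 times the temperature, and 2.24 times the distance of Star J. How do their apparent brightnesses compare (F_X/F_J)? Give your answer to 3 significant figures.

L_X/L_J = (R_X/R_J)²(T_X/T_J)⁴ = (4.60)² × (4.00)⁴ = 5417.
F_X/F_J = (L_X/L_J)/(d_X/d_J)² = 5417 / (2.24)² = 1080.

1.08×10^3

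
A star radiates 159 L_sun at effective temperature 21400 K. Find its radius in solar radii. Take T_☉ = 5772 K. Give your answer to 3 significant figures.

0.917 solar radii

R/R_☉ = √(L/L_☉) / (T/T_☉)² = √(159) / (3.708)²
       = 12.61 / 13.75 = 0.9173.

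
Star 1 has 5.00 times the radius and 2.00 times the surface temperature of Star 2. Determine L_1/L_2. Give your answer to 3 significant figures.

From the Stefan–Boltzmann law, L ∝ R²T⁴, so
L_1/L_2 = (R_1/R_2)² (T_1/T_2)⁴ = (5.00)² × (2.00)⁴ = 25.00 × 16.00 = 400.0.

400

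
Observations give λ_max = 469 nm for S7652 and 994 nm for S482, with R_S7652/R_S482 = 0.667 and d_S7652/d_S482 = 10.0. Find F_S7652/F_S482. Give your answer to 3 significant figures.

0.0898

Wien's law: T_S7652/T_S482 = λ_S482/λ_S7652 = 994/469 = 2.119.
L_S7652/L_S482 = (R_S7652/R_S482)²(T_S7652/T_S482)⁴ = (0.667)²(2.119)⁴ = 8.976.
F_S7652/F_S482 = (L_S7652/L_S482)/(d_S7652/d_S482)² = 8.976/(10.0)² = 0.08976.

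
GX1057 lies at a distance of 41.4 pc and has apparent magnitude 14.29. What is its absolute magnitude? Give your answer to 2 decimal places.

11.20

M = m − 5 log₁₀(d/10 pc) = 14.29 − 5 log₁₀(41.4/10)
  = 14.29 − 5 × 0.617 = 14.29 − 3.09 = 11.20.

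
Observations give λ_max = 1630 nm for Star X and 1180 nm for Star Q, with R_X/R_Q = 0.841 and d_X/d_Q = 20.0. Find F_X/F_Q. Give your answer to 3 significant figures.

Wien's law: T_X/T_Q = λ_Q/λ_X = 1180/1630 = 0.7239.
L_X/L_Q = (R_X/R_Q)²(T_X/T_Q)⁴ = (0.841)²(0.7239)⁴ = 0.1943.
F_X/F_Q = (L_X/L_Q)/(d_X/d_Q)² = 0.1943/(20.0)² = 4.856×10^-4.

4.86×10^-4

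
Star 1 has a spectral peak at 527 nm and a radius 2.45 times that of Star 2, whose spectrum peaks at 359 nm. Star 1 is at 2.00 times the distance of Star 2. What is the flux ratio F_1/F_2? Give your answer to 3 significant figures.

Wien's law: T_1/T_2 = λ_2/λ_1 = 359/527 = 0.6812.
L_1/L_2 = (R_1/R_2)²(T_1/T_2)⁴ = (2.45)²(0.6812)⁴ = 1.293.
F_1/F_2 = (L_1/L_2)/(d_1/d_2)² = 1.293/(2.00)² = 0.3232.

0.323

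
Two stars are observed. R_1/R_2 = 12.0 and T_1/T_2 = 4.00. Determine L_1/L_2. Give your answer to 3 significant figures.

From the Stefan–Boltzmann law, L ∝ R²T⁴, so
L_1/L_2 = (R_1/R_2)² (T_1/T_2)⁴ = (12.0)² × (4.00)⁴ = 144.0 × 256.0 = 3.686×10^4.

3.69×10^4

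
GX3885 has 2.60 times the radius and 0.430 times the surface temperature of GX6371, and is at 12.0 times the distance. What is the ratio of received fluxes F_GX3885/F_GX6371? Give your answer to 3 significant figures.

L_GX3885/L_GX6371 = (R_GX3885/R_GX6371)²(T_GX3885/T_GX6371)⁴ = (2.60)² × (0.430)⁴ = 0.2311.
F_GX3885/F_GX6371 = (L_GX3885/L_GX6371)/(d_GX3885/d_GX6371)² = 0.2311 / (12.0)² = 0.001605.

0.00160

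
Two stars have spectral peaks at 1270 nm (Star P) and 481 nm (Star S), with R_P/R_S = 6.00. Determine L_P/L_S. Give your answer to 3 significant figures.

Wien's law gives T ∝ 1/λ_max, so T_P/T_S = λ_S/λ_P = 481/1270 = 0.3787.
Then L ∝ R²T⁴ gives L_P/L_S = (6.00)² × (0.3787)⁴ = 36.00 × 0.02058 = 0.7407.

0.741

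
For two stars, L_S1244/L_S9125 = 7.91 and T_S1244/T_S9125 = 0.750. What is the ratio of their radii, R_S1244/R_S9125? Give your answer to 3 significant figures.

L ∝ R²T⁴ gives R ∝ √L / T², so
R_S1244/R_S9125 = √(7.91) / (0.750)² = 2.812 / 0.5625 = 5.000.

5.00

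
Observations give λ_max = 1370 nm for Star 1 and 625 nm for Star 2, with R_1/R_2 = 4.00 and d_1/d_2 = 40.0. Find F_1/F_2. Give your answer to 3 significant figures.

4.33×10^-4

Wien's law: T_1/T_2 = λ_2/λ_1 = 625/1370 = 0.4562.
L_1/L_2 = (R_1/R_2)²(T_1/T_2)⁴ = (4.00)²(0.4562)⁴ = 0.6930.
F_1/F_2 = (L_1/L_2)/(d_1/d_2)² = 0.6930/(40.0)² = 4.331×10^-4.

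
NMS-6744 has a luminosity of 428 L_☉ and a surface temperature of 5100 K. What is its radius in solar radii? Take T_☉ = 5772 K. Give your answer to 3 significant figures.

R/R_☉ = √(L/L_☉) / (T/T_☉)² = √(428) / (0.8836)²
       = 20.69 / 0.7807 = 26.50.

26.5 solar radii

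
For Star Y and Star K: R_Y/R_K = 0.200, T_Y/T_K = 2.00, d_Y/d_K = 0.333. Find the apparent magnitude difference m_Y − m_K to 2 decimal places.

-1.90

L_Y/L_K = (0.200)²(2.00)⁴ = 0.6400.
F_Y/F_K = (L_Y/L_K)/(d_Y/d_K)² = 0.6400/0.1109 = 5.772.
m_Y − m_K = −2.5 log₁₀(5.772) = -1.90.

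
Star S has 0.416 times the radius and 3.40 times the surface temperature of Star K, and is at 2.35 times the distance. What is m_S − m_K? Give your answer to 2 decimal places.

-1.55

L_S/L_K = (0.416)²(3.40)⁴ = 23.13.
F_S/F_K = (L_S/L_K)/(d_S/d_K)² = 23.13/5.523 = 4.188.
m_S − m_K = −2.5 log₁₀(4.188) = -1.55.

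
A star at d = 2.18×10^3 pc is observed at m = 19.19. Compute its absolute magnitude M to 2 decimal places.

M = m − 5 log₁₀(d/10 pc) = 19.19 − 5 log₁₀(2.18×10^3/10)
  = 19.19 − 5 × 2.338 = 19.19 − 11.69 = 7.50.

7.50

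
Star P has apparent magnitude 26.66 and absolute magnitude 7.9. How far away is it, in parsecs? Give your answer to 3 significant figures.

m − M = 5 log₁₀(d/10 pc)
26.66 − (7.9) = 18.76 = 5 log₁₀(d/10)
d = 10 × 10^(18.76/5) = 10 × 10^3.752 = 5.649×10^4 pc.

5.65×10^4 pc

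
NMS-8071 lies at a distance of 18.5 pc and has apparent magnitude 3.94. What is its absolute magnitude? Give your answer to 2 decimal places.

M = m − 5 log₁₀(d/10 pc) = 3.94 − 5 log₁₀(18.5/10)
  = 3.94 − 5 × 0.267 = 3.94 − 1.34 = 2.60.

2.60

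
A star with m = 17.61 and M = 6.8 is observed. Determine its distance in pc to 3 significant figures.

m − M = 5 log₁₀(d/10 pc)
17.61 − (6.8) = 10.81 = 5 log₁₀(d/10)
d = 10 × 10^(10.81/5) = 10 × 10^2.162 = 1452 pc.

1.45×10^3 pc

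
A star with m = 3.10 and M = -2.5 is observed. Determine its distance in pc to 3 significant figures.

m − M = 5 log₁₀(d/10 pc)
3.10 − (-2.5) = 5.60 = 5 log₁₀(d/10)
d = 10 × 10^(5.60/5) = 10 × 10^1.120 = 131.8 pc.

132 pc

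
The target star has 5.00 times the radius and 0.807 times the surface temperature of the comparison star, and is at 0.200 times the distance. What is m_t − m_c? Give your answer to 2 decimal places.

L_t/L_c = (5.00)²(0.807)⁴ = 10.60.
F_t/F_c = (L_t/L_c)/(d_t/d_c)² = 10.60/0.04000 = 265.1.
m_t − m_c = −2.5 log₁₀(265.1) = -6.06.

-6.06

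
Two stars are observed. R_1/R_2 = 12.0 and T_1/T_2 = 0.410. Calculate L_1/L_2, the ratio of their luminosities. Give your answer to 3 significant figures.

From the Stefan–Boltzmann law, L ∝ R²T⁴, so
L_1/L_2 = (R_1/R_2)² (T_1/T_2)⁴ = (12.0)² × (0.410)⁴ = 144.0 × 0.02826 = 4.069.

4.07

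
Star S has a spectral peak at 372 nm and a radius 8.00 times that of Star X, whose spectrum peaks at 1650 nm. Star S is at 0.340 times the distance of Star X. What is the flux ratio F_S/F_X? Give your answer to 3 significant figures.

2.14×10^5

Wien's law: T_S/T_X = λ_X/λ_S = 1650/372 = 4.435.
L_S/L_X = (R_S/R_X)²(T_S/T_X)⁴ = (8.00)²(4.435)⁴ = 2.477×10^4.
F_S/F_X = (L_S/L_X)/(d_S/d_X)² = 2.477×10^4/(0.340)² = 2.143×10^5.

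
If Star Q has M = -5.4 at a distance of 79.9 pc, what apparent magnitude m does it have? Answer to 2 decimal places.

-0.89

m = M + 5 log₁₀(d/10 pc) = -5.4 + 5 log₁₀(79.9/10)
  = -5.4 + 5 × 0.903 = -5.4 + 4.51 = -0.89.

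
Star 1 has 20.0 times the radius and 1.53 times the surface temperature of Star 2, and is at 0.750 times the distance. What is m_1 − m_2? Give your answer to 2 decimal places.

-8.98

L_1/L_2 = (20.0)²(1.53)⁴ = 2192.
F_1/F_2 = (L_1/L_2)/(d_1/d_2)² = 2192/0.5625 = 3897.
m_1 − m_2 = −2.5 log₁₀(3897) = -8.98.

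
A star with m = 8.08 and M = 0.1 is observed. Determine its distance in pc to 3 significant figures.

394 pc

m − M = 5 log₁₀(d/10 pc)
8.08 − (0.1) = 7.98 = 5 log₁₀(d/10)
d = 10 × 10^(7.98/5) = 10 × 10^1.596 = 394.5 pc.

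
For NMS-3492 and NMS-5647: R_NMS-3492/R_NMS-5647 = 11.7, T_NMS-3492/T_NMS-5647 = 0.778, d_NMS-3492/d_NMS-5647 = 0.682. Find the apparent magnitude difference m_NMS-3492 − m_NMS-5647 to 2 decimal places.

-5.08

L_NMS-3492/L_NMS-5647 = (11.7)²(0.778)⁴ = 50.15.
F_NMS-3492/F_NMS-5647 = (L_NMS-3492/L_NMS-5647)/(d_NMS-3492/d_NMS-5647)² = 50.15/0.4651 = 107.8.
m_NMS-3492 − m_NMS-5647 = −2.5 log₁₀(107.8) = -5.08.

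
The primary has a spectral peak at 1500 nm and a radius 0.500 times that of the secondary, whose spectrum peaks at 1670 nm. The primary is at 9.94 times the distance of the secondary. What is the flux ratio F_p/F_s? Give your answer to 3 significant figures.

Wien's law: T_p/T_s = λ_s/λ_p = 1670/1500 = 1.113.
L_p/L_s = (R_p/R_s)²(T_p/T_s)⁴ = (0.500)²(1.113)⁴ = 0.3841.
F_p/F_s = (L_p/L_s)/(d_p/d_s)² = 0.3841/(9.94)² = 0.003887.

0.00389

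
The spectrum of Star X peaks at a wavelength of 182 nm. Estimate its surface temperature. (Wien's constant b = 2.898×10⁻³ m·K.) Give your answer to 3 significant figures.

1.59×10^4 K

T = b/λ_max = 2.898×10⁻³ / (182×10⁻⁹) = 1.592×10^4 K.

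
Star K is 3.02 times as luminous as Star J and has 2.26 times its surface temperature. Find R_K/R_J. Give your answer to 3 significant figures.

L ∝ R²T⁴ gives R ∝ √L / T², so
R_K/R_J = √(3.02) / (2.26)² = 1.738 / 5.108 = 0.3402.

0.340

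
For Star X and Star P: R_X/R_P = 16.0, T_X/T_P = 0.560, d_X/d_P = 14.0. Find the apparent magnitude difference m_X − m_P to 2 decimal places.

L_X/L_P = (16.0)²(0.560)⁴ = 25.18.
F_X/F_P = (L_X/L_P)/(d_X/d_P)² = 25.18/196.0 = 0.1285.
m_X − m_P = −2.5 log₁₀(0.1285) = 2.23.

2.23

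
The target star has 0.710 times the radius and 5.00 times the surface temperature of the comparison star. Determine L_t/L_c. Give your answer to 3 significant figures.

315

From the Stefan–Boltzmann law, L ∝ R²T⁴, so
L_t/L_c = (R_t/R_c)² (T_t/T_c)⁴ = (0.710)² × (5.00)⁴ = 0.5041 × 625.0 = 315.1.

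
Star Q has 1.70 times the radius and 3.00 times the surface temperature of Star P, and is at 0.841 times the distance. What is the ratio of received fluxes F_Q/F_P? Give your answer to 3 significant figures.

331

L_Q/L_P = (R_Q/R_P)²(T_Q/T_P)⁴ = (1.70)² × (3.00)⁴ = 234.1.
F_Q/F_P = (L_Q/L_P)/(d_Q/d_P)² = 234.1 / (0.841)² = 331.0.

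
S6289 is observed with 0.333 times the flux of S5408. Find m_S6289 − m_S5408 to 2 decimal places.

m_S6289 − m_S5408 = −2.5 log₁₀(F_S6289/F_S5408) = −2.5 log₁₀(0.333) = −2.5 × (-0.478) = 1.194.

1.19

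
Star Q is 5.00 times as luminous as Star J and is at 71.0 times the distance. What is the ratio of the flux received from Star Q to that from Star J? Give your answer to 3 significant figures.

9.92×10^-4

F = L/(4πd²), so F_Q/F_J = (L_Q/L_J) / (d_Q/d_J)²
= 5.00 / (71.0)² = 5.00 / 5041 = 9.919×10^-4.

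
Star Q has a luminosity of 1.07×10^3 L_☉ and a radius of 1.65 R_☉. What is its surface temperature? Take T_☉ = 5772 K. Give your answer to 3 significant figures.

T/T_☉ = (L/L_☉)^(1/4) / (R/R_☉)^(1/2)
T = 5772 × (1.07×10^3)^(1/4) / √(1.65) = 5772 × 5.719 / 1.285 = 2.570×10^4 K.

2.57×10^4 K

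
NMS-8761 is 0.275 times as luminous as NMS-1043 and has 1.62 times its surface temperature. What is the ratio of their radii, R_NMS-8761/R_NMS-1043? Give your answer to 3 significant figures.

0.200

L ∝ R²T⁴ gives R ∝ √L / T², so
R_NMS-8761/R_NMS-1043 = √(0.275) / (1.62)² = 0.5244 / 2.624 = 0.1998.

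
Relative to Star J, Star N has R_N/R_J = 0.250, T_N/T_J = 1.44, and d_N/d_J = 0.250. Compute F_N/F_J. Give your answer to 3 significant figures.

L_N/L_J = (R_N/R_J)²(T_N/T_J)⁴ = (0.250)² × (1.44)⁴ = 0.2687.
F_N/F_J = (L_N/L_J)/(d_N/d_J)² = 0.2687 / (0.250)² = 4.300.

4.30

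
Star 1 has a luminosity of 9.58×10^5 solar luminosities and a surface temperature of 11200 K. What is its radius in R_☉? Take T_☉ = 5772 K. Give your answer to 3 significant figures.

R/R_☉ = √(L/L_☉) / (T/T_☉)² = √(9.58×10^5) / (1.940)²
       = 978.8 / 3.765 = 260.0.

260 R_☉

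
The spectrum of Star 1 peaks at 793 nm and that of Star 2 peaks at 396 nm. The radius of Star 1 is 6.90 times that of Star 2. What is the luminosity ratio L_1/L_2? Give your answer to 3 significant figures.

Wien's law gives T ∝ 1/λ_max, so T_1/T_2 = λ_2/λ_1 = 396/793 = 0.4994.
Then L ∝ R²T⁴ gives L_1/L_2 = (6.90)² × (0.4994)⁴ = 47.61 × 0.06219 = 2.961.

2.96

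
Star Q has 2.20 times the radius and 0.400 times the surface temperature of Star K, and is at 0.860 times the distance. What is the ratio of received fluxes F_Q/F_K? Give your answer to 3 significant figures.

L_Q/L_K = (R_Q/R_K)²(T_Q/T_K)⁴ = (2.20)² × (0.400)⁴ = 0.1239.
F_Q/F_K = (L_Q/L_K)/(d_Q/d_K)² = 0.1239 / (0.860)² = 0.1675.

0.168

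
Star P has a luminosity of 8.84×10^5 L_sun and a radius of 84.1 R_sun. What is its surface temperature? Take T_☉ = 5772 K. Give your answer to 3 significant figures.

T/T_☉ = (L/L_☉)^(1/4) / (R/R_☉)^(1/2)
T = 5772 × (8.84×10^5)^(1/4) / √(84.1) = 5772 × 30.66 / 9.171 = 1.930×10^4 K.

1.93×10^4 K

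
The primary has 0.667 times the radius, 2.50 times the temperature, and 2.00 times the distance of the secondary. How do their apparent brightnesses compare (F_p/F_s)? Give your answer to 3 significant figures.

4.34

L_p/L_s = (R_p/R_s)²(T_p/T_s)⁴ = (0.667)² × (2.50)⁴ = 17.38.
F_p/F_s = (L_p/L_s)/(d_p/d_s)² = 17.38 / (2.00)² = 4.345.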